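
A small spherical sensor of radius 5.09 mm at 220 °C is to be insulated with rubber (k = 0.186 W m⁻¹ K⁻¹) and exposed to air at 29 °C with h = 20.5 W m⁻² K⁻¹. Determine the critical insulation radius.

For a sphere, r_cr = 2k_ins/h = 2·0.186/20.5 = 0.0181 m = 1.81 cm

r_cr = 1.81 cm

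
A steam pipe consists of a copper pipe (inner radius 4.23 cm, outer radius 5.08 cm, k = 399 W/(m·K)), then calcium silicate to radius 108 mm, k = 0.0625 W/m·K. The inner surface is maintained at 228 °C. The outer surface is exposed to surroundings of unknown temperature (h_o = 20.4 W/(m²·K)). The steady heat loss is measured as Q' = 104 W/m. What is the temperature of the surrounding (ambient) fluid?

Series resistances:
  R'_copper = ln(0.0508/0.0423)/(2πk) = 0.1831/(2π·399) = 7.304×10^-5 m·K/W
  R'_calcium silicate = ln(0.108/0.0508)/(2πk) = 0.7542/(2π·0.0625) = 1.921 m·K/W
  R'_conv,out = 1/(2πr h) = 1/(2π·0.108·20.4) = 0.07224 m·K/W
ΣR = 1.993 m·K/W
ΔT = Q'·ΣR = 104 × 1.993 = 207.3 K
Heat flows outward, so T_out = T_in − ΔT = 228 − 207.3 = 20.7 °C

T_out = 20.7 °C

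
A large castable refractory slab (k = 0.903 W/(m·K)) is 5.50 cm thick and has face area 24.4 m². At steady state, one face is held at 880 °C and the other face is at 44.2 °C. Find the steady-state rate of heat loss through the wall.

Q = 335 kW

Q = kA·ΔT/L = 0.903 × 24.4 × |880 °C − 44.2 °C| / 0.0550 = 3.35×10^5 W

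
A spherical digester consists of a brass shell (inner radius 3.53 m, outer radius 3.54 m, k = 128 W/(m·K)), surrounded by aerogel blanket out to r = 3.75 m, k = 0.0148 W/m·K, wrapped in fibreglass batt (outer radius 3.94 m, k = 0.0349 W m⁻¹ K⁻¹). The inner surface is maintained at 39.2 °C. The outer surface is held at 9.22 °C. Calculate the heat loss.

Q = 262 W

Series thermal resistances, inner to outer:
  R_brass = (1/3.53 − 1/3.54)/(4πk) = 8.002×10^-4/(4π·128) = 4.975×10^-7 K/W
  R_aerogel blanket = (1/3.54 − 1/3.75)/(4πk) = 0.01582/(4π·0.0148) = 0.08506 K/W
  R_fibreglass batt = (1/3.75 − 1/3.94)/(4πk) = 0.01286/(4π·0.0349) = 0.02932 K/W
ΣR = 4.975×10^-7 + 0.08506 + 0.02932 = 0.1144 K/W
Q = ΔT/ΣR = (39.2 °C − 9.22 °C)/0.1144 = 262 W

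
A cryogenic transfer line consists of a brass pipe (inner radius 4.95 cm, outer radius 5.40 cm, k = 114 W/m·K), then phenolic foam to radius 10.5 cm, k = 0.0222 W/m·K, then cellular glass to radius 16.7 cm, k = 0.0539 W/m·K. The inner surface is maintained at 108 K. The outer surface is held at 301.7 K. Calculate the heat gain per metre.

Q' = 31.6 W/m

Series thermal resistances, inner to outer:
  R'_brass = ln(0.0540/0.0495)/(2πk) = 0.08701/(2π·114) = 1.215×10^-4 m·K/W
  R'_phenolic foam = ln(0.105/0.0540)/(2πk) = 0.6650/(2π·0.0222) = 4.767 m·K/W
  R'_cellular glass = ln(0.167/0.105)/(2πk) = 0.4640/(2π·0.0539) = 1.370 m·K/W
ΣR = 1.215×10^-4 + 4.767 + 1.370 = 6.137 m·K/W
Q' = ΔT/ΣR = (108 K − 301.7 K)/6.137 = -31.6 W/m
(Negative Q' ⇒ heat flows inward; heat gain = 31.6 W/m.)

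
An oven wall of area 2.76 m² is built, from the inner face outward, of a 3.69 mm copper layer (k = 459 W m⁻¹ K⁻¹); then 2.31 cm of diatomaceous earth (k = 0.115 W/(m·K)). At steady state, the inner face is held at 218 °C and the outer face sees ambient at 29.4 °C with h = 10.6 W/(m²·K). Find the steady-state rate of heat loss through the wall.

Resistance network (inner→outer):
  R_copper = L/(kA) = 0.00369/(459·2.76) = 2.913×10^-6 K/W
  R_diatomaceous earth = L/(kA) = 0.0231/(0.115·2.76) = 0.07278 K/W
  R_conv,out = 1/(hA) = 1/(10.6·2.76) = 0.03418 K/W
ΣR = 2.913×10^-6 + 0.07278 + 0.03418 = 0.1070 K/W
Q = ΔT/ΣR = (218 °C − 29.4 °C)/0.1070 = 1760 W

Q = 1760 W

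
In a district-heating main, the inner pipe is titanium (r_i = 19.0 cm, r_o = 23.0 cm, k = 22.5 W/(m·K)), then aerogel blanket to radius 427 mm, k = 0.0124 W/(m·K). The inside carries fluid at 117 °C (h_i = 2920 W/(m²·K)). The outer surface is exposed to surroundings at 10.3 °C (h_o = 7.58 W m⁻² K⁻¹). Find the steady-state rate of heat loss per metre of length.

Treat each layer as a resistance in series:
  R'_conv,in = 1/(2πr h) = 1/(2π·0.190·2920) = 2.869×10^-4 m·K/W
  R'_titanium = ln(0.230/0.190)/(2πk) = 0.1911/(2π·22.5) = 0.001351 m·K/W
  R'_aerogel blanket = ln(0.427/0.230)/(2πk) = 0.6187/(2π·0.0124) = 7.941 m·K/W
  R'_conv,out = 1/(2πr h) = 1/(2π·0.427·7.58) = 0.04917 m·K/W
ΣR = 2.869×10^-4 + 0.001351 + 7.941 + 0.04917 = 7.992 m·K/W
Q' = ΔT/ΣR = (117 °C − 10.3 °C)/7.992 = 13.4 W/m

Q' = 13.4 W/m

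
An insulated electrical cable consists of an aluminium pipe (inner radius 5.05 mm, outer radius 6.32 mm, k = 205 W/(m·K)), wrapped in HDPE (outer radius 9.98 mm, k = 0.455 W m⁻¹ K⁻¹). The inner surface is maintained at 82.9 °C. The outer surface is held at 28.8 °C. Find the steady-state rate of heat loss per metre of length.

Series thermal resistances, inner to outer:
  R'_aluminium = ln(0.00632/0.00505)/(2πk) = 0.2243/(2π·205) = 1.742×10^-4 m·K/W
  R'_HDPE = ln(0.00998/0.00632)/(2πk) = 0.4569/(2π·0.455) = 0.1598 m·K/W
ΣR = 1.742×10^-4 + 0.1598 = 0.1600 m·K/W
Q' = ΔT/ΣR = (82.9 °C − 28.8 °C)/0.1600 = 338 W/m

Q' = 338 W/m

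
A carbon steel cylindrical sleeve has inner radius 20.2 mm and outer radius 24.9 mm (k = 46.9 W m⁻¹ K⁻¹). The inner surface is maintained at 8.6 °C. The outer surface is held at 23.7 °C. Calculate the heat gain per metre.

Q' = 2πk·ΔT/ln(r₂/r₁) = 2π × 46.9 × 15.1 / ln(0.0249/0.0202) = 21300 W/m

Q' = 21.3 kW/m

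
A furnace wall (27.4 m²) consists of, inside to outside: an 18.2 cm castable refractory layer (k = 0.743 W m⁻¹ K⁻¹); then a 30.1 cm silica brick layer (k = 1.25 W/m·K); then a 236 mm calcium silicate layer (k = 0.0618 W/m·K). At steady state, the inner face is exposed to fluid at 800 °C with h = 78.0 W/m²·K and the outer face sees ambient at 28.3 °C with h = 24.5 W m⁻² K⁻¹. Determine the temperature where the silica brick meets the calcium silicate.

Resistance network (inner→outer):
  R_conv,in = 1/(hA) = 1/(78.0·27.4) = 4.679×10^-4 K/W
  R_castable refractory = L/(kA) = 0.182/(0.743·27.4) = 0.008940 K/W
  R_silica brick = L/(kA) = 0.301/(1.25·27.4) = 0.008788 K/W
  R_calcium silicate = L/(kA) = 0.236/(0.0618·27.4) = 0.1394 K/W
  R_conv,out = 1/(hA) = 1/(24.5·27.4) = 0.001490 K/W
ΣR = 4.679×10^-4 + 0.008940 + 0.008788 + 0.1394 + 0.001490 = 0.1591 K/W
Q = ΔT/ΣR = (800 °C − 28.3 °C)/0.1591 = 4850 W
From the inner boundary to the silica brick/calcium silicate interface, ΣR_partial = 0.01820 K/W.
T_interface = T_in − Q·ΣR_partial = 800 °C − (4850)(0.01820) = 712 °C

T = 712 °C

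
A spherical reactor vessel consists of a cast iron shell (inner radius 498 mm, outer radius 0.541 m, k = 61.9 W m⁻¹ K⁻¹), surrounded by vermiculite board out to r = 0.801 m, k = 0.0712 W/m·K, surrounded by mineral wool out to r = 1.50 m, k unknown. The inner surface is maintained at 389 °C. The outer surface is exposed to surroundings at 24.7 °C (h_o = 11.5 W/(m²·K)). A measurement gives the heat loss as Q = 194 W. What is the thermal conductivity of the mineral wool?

k = 0.0385 W/m·K

ΣR = ΔT/Q = |389 − 24.7|/194 = 1.878 K/W
Known resistances:
  R_cast iron = (1/0.498 − 1/0.541)/(4πk) = 0.1596/(4π·61.9) = 2.052×10^-4 K/W
  R_vermiculite board = (1/0.541 − 1/0.801)/(4πk) = 0.6000/(4π·0.0712) = 0.6706 K/W
  R_conv,out = 1/(4πr²h) = 1/(4π·1.50²·11.5) = 0.003075 K/W
R_mineral wool = ΣR − ΣR_known = 1.878 − 0.6739 = 1.204 K/W
(1/r₁−1/r₂)/(4πk) = 1.204 ⇒ k = 0.5818/(4π·1.204) = 0.0385 W/m·K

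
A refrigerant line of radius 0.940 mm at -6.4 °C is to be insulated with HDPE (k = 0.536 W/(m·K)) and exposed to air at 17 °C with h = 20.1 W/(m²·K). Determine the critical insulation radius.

r_cr = 2.67 cm

For a cylinder, r_cr = k_ins/h = 0.536/20.1 = 0.0267 m = 2.67 cm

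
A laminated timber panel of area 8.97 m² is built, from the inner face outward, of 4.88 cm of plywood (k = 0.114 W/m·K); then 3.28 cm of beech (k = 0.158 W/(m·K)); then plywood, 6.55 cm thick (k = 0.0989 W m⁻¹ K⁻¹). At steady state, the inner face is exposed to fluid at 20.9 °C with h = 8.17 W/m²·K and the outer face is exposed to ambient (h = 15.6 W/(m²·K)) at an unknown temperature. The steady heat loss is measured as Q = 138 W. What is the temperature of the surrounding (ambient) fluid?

Series resistances:
  R_conv,in = 1/(hA) = 1/(8.17·8.97) = 0.01365 K/W
  R_plywood = L/(kA) = 0.0488/(0.114·8.97) = 0.04772 K/W
  R_beech = L/(kA) = 0.0328/(0.158·8.97) = 0.02314 K/W
  R_plywood = L/(kA) = 0.0655/(0.0989·8.97) = 0.07383 K/W
  R_conv,out = 1/(hA) = 1/(15.6·8.97) = 0.007146 K/W
ΣR = 0.1655 K/W
ΔT = Q·ΣR = 138 × 0.1655 = 22.84 K
Heat flows outward, so T_out = T_in − ΔT = 20.9 − 22.84 = -1.94 °C

T_out = -1.94 °C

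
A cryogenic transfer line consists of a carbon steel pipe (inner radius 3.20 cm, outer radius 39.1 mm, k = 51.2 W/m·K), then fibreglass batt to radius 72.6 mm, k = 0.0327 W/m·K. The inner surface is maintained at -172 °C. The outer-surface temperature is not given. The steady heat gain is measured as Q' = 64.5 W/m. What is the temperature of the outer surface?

T_out = 22.3 °C

Sum the resistances:
  R'_carbon steel = ln(0.0391/0.0320)/(2πk) = 0.2004/(2π·51.2) = 6.229×10^-4 m·K/W
  R'_fibreglass batt = ln(0.0726/0.0391)/(2πk) = 0.6188/(2π·0.0327) = 3.012 m·K/W
ΣR = 3.013 m·K/W
ΔT = Q'·ΣR = 64.5 × 3.013 = 194.3 K
Heat flows inward, so T_out = T_in + ΔT = -172 + 194.3 = 22.3 °C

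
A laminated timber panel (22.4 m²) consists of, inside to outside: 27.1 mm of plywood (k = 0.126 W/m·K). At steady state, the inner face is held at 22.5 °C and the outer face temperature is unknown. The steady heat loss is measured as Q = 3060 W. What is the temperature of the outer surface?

Sum the resistances:
  R_plywood = L/(kA) = 0.0271/(0.126·22.4) = 0.009602 K/W
ΣR = 0.009602 K/W
ΔT = Q·ΣR = 3060 × 0.009602 = 29.38 K
Heat flows outward, so T_out = T_in − ΔT = 22.5 − 29.38 = -6.88 °C

T_out = -6.88 °C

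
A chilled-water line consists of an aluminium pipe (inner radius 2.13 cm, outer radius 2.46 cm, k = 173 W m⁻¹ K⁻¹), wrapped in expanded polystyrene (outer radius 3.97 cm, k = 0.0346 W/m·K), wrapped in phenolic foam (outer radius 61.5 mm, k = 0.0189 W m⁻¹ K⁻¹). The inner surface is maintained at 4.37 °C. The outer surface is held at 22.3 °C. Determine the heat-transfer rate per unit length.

Series thermal resistances, inner to outer:
  R'_aluminium = ln(0.0246/0.0213)/(2πk) = 0.1440/(2π·173) = 1.325×10^-4 m·K/W
  R'_expanded polystyrene = ln(0.0397/0.0246)/(2πk) = 0.4786/(2π·0.0346) = 2.202 m·K/W
  R'_phenolic foam = ln(0.0615/0.0397)/(2πk) = 0.4377/(2π·0.0189) = 3.686 m·K/W
ΣR = 1.325×10^-4 + 2.202 + 3.686 = 5.888 m·K/W
Q' = ΔT/ΣR = (4.37 °C − 22.3 °C)/5.888 = -3.05 W/m
(Negative Q' ⇒ heat flows inward; heat gain = 3.05 W/m.)

Q' = 3.05 W/m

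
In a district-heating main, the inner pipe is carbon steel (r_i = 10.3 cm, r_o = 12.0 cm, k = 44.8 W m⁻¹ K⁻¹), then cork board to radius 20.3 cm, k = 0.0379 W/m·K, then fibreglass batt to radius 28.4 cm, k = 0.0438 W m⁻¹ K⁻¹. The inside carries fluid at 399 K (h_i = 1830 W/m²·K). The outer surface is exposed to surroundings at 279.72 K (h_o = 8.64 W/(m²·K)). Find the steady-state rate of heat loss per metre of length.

Resistance network (inner→outer):
  R'_conv,in = 1/(2πr h) = 1/(2π·0.103·1830) = 8.444×10^-4 m·K/W
  R'_carbon steel = ln(0.120/0.103)/(2πk) = 0.1528/(2π·44.8) = 5.427×10^-4 m·K/W
  R'_cork board = ln(0.203/0.120)/(2πk) = 0.5257/(2π·0.0379) = 2.208 m·K/W
  R'_fibreglass batt = ln(0.284/0.203)/(2πk) = 0.3358/(2π·0.0438) = 1.220 m·K/W
  R'_conv,out = 1/(2πr h) = 1/(2π·0.284·8.64) = 0.06486 m·K/W
ΣR = 8.444×10^-4 + 5.427×10^-4 + 2.208 + 1.220 + 0.06486 = 3.494 m·K/W
Q' = ΔT/ΣR = (399 K − 279.72 K)/3.494 = 34.1 W/m

Q' = 34.1 W/m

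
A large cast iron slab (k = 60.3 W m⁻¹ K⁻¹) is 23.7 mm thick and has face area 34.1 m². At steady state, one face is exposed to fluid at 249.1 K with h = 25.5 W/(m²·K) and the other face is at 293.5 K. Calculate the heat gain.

Series thermal resistances, inner to outer:
  R_conv,in = 1/(hA) = 1/(25.5·34.1) = 0.001150 K/W
  R_cast iron = L/(kA) = 0.0237/(60.3·34.1) = 1.153×10^-5 K/W
ΣR = 0.001150 + 1.153×10^-5 = 0.001162 K/W
Q = ΔT/ΣR = (249.1 K − 293.5 K)/0.001162 = -38200 W
(Negative Q ⇒ heat flows inward; heat gain = 38200 W.)

Q = 38.2 kW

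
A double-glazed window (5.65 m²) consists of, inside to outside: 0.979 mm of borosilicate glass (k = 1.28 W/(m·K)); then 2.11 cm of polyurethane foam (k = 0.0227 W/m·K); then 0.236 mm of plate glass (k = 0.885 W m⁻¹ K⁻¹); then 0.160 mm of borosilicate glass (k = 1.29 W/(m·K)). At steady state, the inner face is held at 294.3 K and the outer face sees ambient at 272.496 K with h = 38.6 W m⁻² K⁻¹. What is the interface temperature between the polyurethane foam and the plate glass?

Series thermal resistances, inner to outer:
  R_borosilicate glass = L/(kA) = 9.79×10^-4/(1.28·5.65) = 1.354×10^-4 K/W
  R_polyurethane foam = L/(kA) = 0.0211/(0.0227·5.65) = 0.1645 K/W
  R_plate glass = L/(kA) = 2.36×10^-4/(0.885·5.65) = 4.720×10^-5 K/W
  R_borosilicate glass = L/(kA) = 1.60×10^-4/(1.29·5.65) = 2.195×10^-5 K/W
  R_conv,out = 1/(hA) = 1/(38.6·5.65) = 0.004585 K/W
ΣR = 1.354×10^-4 + 0.1645 + 4.720×10^-5 + 2.195×10^-5 + 0.004585 = 0.1693 K/W
Q = ΔT/ΣR = (294.3 K − 272.496 K)/0.1693 = 128.8 W
From the inner boundary to the polyurethane foam/plate glass interface, ΣR_partial = 0.1646 K/W.
T_interface = T_in − Q·ΣR_partial = 294.3 K − (128.8)(0.1646) = 273.10 K

T = 273.10 K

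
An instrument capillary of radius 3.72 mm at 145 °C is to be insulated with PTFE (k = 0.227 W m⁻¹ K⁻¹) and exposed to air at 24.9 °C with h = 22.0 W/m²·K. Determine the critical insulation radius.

r_cr = 1.03 cm

For a cylinder, r_cr = k_ins/h = 0.227/22.0 = 0.0103 m = 1.03 cm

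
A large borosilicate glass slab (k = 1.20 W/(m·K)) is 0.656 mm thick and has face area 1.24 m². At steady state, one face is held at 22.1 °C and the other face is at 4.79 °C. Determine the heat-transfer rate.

Q = kA·ΔT/L = 1.20 × 1.24 × |22.1 °C − 4.79 °C| / 6.56×10^-4 = 39300 W

Q = 39.3 kW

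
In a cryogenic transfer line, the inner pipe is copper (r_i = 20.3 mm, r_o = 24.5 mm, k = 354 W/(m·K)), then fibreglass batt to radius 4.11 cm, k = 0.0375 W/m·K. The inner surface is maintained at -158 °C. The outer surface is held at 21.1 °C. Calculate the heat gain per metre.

Series thermal resistances, inner to outer:
  R'_copper = ln(0.0245/0.0203)/(2πk) = 0.1881/(2π·354) = 8.455×10^-5 m·K/W
  R'_fibreglass batt = ln(0.0411/0.0245)/(2πk) = 0.5173/(2π·0.0375) = 2.196 m·K/W
ΣR = 8.455×10^-5 + 2.196 = 2.196 m·K/W
Q' = ΔT/ΣR = (-158 °C − 21.1 °C)/2.196 = -81.6 W/m
(Negative Q' ⇒ heat flows inward; heat gain = 81.6 W/m.)

Q' = 81.6 W/m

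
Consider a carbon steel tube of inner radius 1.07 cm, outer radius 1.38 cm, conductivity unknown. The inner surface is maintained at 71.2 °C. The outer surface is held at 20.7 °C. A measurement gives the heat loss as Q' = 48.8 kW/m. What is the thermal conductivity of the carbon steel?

k = 39.1 W/m·K

ΣR = ΔT/Q' = |71.2 − 20.7|/48800 = 0.001035 m·K/W
ln(r₂/r₁)/(2πk) = 0.001035 ⇒ k = 0.2544/(2π·0.001035) = 39.1 W/m·K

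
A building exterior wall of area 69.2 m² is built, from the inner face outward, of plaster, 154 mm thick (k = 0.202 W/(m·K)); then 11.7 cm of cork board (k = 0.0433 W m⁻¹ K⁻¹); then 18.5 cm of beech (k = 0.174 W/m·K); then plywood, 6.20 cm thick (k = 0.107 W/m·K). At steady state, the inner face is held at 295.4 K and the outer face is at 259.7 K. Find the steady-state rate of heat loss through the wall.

Series thermal resistances, inner to outer:
  R_plaster = L/(kA) = 0.154/(0.202·69.2) = 0.01102 K/W
  R_cork board = L/(kA) = 0.117/(0.0433·69.2) = 0.03905 K/W
  R_beech = L/(kA) = 0.185/(0.174·69.2) = 0.01536 K/W
  R_plywood = L/(kA) = 0.0620/(0.107·69.2) = 0.008373 K/W
ΣR = 0.01102 + 0.03905 + 0.01536 + 0.008373 = 0.07380 K/W
Q = ΔT/ΣR = (295.4 K − 259.7 K)/0.07380 = 484 W

Q = 484 W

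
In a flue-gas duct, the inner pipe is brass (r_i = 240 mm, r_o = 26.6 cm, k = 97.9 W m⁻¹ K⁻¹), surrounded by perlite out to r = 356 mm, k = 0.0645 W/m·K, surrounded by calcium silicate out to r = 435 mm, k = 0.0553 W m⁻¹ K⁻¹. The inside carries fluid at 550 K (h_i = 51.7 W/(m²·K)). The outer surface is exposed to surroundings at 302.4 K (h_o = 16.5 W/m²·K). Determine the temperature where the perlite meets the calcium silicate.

Series thermal resistances, inner to outer:
  R'_conv,in = 1/(2πr h) = 1/(2π·0.240·51.7) = 0.01283 m·K/W
  R'_brass = ln(0.266/0.240)/(2πk) = 0.1029/(2π·97.9) = 1.672×10^-4 m·K/W
  R'_perlite = ln(0.356/0.266)/(2πk) = 0.2914/(2π·0.0645) = 0.7191 m·K/W
  R'_calcium silicate = ln(0.435/0.356)/(2πk) = 0.2004/(2π·0.0553) = 0.5768 m·K/W
  R'_conv,out = 1/(2πr h) = 1/(2π·0.435·16.5) = 0.02217 m·K/W
ΣR = 0.01283 + 1.672×10^-4 + 0.7191 + 0.5768 + 0.02217 = 1.331 m·K/W
Q' = ΔT/ΣR = (550 K − 302.4 K)/1.331 = 186.0 W/m
From the inner boundary to the perlite/calcium silicate interface, ΣR_partial = 0.7321 m·K/W.
T_interface = T_in − Q'·ΣR_partial = 550 K − (186.0)(0.7321) = 414 K

T = 414 K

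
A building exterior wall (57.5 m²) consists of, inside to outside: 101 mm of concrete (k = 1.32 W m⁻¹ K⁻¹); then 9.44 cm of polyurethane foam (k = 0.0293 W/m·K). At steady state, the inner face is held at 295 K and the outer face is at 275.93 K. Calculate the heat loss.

Q = 332 W

Treat each layer as a resistance in series:
  R_concrete = L/(kA) = 0.101/(1.32·57.5) = 0.001331 K/W
  R_polyurethane foam = L/(kA) = 0.0944/(0.0293·57.5) = 0.05603 K/W
ΣR = 0.001331 + 0.05603 = 0.05736 K/W
Q = ΔT/ΣR = (295 K − 275.93 K)/0.05736 = 332 W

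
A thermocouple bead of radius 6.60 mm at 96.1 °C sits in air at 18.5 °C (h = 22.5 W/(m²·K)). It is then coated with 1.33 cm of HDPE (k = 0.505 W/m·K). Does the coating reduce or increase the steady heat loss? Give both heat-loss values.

Critical radius for a sphere: r_cr = 2k/h = 0.0449 m = 4.49 cm.
Outer radius after coating: r₂ = 0.00660 + 0.0133 = 0.01990 m.
Since r₁ < r_cr and r₂ ≤ r_cr, the coating moves toward the maximum at r_cr — heat loss rises.
Bare: R = 1/(4πr₁²h) = 81.19 K/W; Q = 77.6/81.19 = 0.956 W.
Coated: R = R_cond + R_conv = 24.89 K/W; Q = 77.6/24.89 = 3.12 W.

increases: 0.956 → 3.12 W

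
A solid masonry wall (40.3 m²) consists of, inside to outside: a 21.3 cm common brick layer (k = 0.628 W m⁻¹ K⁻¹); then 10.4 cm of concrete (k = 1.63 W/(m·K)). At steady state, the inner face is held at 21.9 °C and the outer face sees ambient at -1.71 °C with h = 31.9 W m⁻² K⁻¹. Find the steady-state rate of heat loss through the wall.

Q = 2.19 kW

Series thermal resistances, inner to outer:
  R_common brick = L/(kA) = 0.213/(0.628·40.3) = 0.008416 K/W
  R_concrete = L/(kA) = 0.104/(1.63·40.3) = 0.001583 K/W
  R_conv,out = 1/(hA) = 1/(31.9·40.3) = 7.779×10^-4 K/W
ΣR = 0.008416 + 0.001583 + 7.779×10^-4 = 0.01078 K/W
Q = ΔT/ΣR = (21.9 °C − -1.71 °C)/0.01078 = 2190 W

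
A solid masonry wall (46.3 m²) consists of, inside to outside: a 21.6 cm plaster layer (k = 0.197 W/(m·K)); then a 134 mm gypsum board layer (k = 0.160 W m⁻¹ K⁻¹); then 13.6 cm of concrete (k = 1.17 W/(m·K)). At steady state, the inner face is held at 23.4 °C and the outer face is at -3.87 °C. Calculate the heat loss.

Resistance network (inner→outer):
  R_plaster = L/(kA) = 0.216/(0.197·46.3) = 0.02368 K/W
  R_gypsum board = L/(kA) = 0.134/(0.160·46.3) = 0.01809 K/W
  R_concrete = L/(kA) = 0.136/(1.17·46.3) = 0.002511 K/W
ΣR = 0.02368 + 0.01809 + 0.002511 = 0.04428 K/W
Q = ΔT/ΣR = (23.4 °C − -3.87 °C)/0.04428 = 616 W

Q = 616 W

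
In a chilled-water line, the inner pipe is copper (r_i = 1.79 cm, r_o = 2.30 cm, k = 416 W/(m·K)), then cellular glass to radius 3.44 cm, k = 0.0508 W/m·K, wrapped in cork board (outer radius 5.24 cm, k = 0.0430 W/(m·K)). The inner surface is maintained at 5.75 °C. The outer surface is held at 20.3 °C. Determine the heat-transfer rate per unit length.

Treat each layer as a resistance in series:
  R'_copper = ln(0.0230/0.0179)/(2πk) = 0.2507/(2π·416) = 9.591×10^-5 m·K/W
  R'_cellular glass = ln(0.0344/0.0230)/(2πk) = 0.4026/(2π·0.0508) = 1.261 m·K/W
  R'_cork board = ln(0.0524/0.0344)/(2πk) = 0.4209/(2π·0.0430) = 1.558 m·K/W
ΣR = 9.591×10^-5 + 1.261 + 1.558 = 2.819 m·K/W
Q' = ΔT/ΣR = (5.75 °C − 20.3 °C)/2.819 = -5.16 W/m
(Negative Q' ⇒ heat flows inward; heat gain = 5.16 W/m.)

Q' = 5.16 W/m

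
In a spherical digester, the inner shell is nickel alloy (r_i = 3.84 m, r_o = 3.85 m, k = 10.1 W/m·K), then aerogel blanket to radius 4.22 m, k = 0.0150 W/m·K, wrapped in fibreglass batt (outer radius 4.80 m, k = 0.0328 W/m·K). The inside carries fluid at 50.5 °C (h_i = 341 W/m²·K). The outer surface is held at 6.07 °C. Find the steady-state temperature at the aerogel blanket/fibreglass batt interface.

T = 22.3 °C

Resistance network (inner→outer):
  R_conv,in = 1/(4πr²h) = 1/(4π·3.84²·341) = 1.583×10^-5 K/W
  R_nickel alloy = (1/3.84 − 1/3.85)/(4πk) = 6.764×10^-4/(4π·10.1) = 5.329×10^-6 K/W
  R_aerogel blanket = (1/3.85 − 1/4.22)/(4πk) = 0.02277/(4π·0.0150) = 0.1208 K/W
  R_fibreglass batt = (1/4.22 − 1/4.80)/(4πk) = 0.02863/(4π·0.0328) = 0.06947 K/W
ΣR = 1.583×10^-5 + 5.329×10^-6 + 0.1208 + 0.06947 = 0.1903 K/W
Q = ΔT/ΣR = (50.5 °C − 6.07 °C)/0.1903 = 233.5 W
From the inner boundary to the aerogel blanket/fibreglass batt interface, ΣR_partial = 0.1208 K/W.
T_interface = T_in − Q·ΣR_partial = 50.5 °C − (233.5)(0.1208) = 22.3 °C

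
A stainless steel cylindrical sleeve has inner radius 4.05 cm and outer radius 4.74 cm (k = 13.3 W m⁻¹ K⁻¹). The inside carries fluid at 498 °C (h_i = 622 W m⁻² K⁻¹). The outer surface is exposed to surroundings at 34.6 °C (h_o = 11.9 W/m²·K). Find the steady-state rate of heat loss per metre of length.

Q' = 1600 W/m

Treat each layer as a resistance in series:
  R'_conv,in = 1/(2πr h) = 1/(2π·0.0405·622) = 0.006318 m·K/W
  R'_stainless steel = ln(0.0474/0.0405)/(2πk) = 0.1573/(2π·13.3) = 0.001883 m·K/W
  R'_conv,out = 1/(2πr h) = 1/(2π·0.0474·11.9) = 0.2822 m·K/W
ΣR = 0.006318 + 0.001883 + 0.2822 = 0.2904 m·K/W
Q' = ΔT/ΣR = (498 °C − 34.6 °C)/0.2904 = 1600 W/m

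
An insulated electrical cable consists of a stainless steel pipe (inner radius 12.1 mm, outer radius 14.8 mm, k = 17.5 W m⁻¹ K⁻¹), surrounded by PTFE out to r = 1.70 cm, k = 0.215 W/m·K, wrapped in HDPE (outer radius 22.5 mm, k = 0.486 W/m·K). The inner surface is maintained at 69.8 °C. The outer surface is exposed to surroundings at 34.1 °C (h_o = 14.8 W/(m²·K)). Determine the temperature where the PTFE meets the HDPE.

Resistance network (inner→outer):
  R'_stainless steel = ln(0.0148/0.0121)/(2πk) = 0.2014/(2π·17.5) = 0.001832 m·K/W
  R'_PTFE = ln(0.0170/0.0148)/(2πk) = 0.1386/(2π·0.215) = 0.1026 m·K/W
  R'_HDPE = ln(0.0225/0.0170)/(2πk) = 0.2803/(2π·0.486) = 0.09179 m·K/W
  R'_conv,out = 1/(2πr h) = 1/(2π·0.0225·14.8) = 0.4779 m·K/W
ΣR = 0.001832 + 0.1026 + 0.09179 + 0.4779 = 0.6741 m·K/W
Q' = ΔT/ΣR = (69.8 °C − 34.1 °C)/0.6741 = 52.96 W/m
From the inner boundary to the PTFE/HDPE interface, ΣR_partial = 0.1044 m·K/W.
T_interface = T_in − Q'·ΣR_partial = 69.8 °C − (52.96)(0.1044) = 64.3 °C

T = 64.3 °C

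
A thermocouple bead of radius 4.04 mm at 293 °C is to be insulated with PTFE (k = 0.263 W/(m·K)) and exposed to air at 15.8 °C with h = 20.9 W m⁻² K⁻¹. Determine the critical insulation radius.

r_cr = 2.52 cm

For a sphere, r_cr = 2k_ins/h = 2·0.263/20.9 = 0.0252 m = 2.52 cm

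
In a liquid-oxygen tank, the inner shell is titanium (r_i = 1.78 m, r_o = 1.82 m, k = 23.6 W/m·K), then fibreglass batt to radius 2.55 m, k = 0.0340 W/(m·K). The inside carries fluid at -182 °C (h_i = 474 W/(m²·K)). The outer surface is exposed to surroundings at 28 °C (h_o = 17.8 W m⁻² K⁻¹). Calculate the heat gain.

Series thermal resistances, inner to outer:
  R_conv,in = 1/(4πr²h) = 1/(4π·1.78²·474) = 5.299×10^-5 K/W
  R_titanium = (1/1.78 − 1/1.82)/(4πk) = 0.01235/(4π·23.6) = 4.163×10^-5 K/W
  R_fibreglass batt = (1/1.82 − 1/2.55)/(4πk) = 0.1573/(4π·0.0340) = 0.3681 K/W
  R_conv,out = 1/(4πr²h) = 1/(4π·2.55²·17.8) = 6.875×10^-4 K/W
ΣR = 5.299×10^-5 + 4.163×10^-5 + 0.3681 + 6.875×10^-4 = 0.3689 K/W
Q = ΔT/ΣR = (-182 °C − 28 °C)/0.3689 = -569 W
(Negative Q ⇒ heat flows inward; heat gain = 569 W.)

Q = 569 W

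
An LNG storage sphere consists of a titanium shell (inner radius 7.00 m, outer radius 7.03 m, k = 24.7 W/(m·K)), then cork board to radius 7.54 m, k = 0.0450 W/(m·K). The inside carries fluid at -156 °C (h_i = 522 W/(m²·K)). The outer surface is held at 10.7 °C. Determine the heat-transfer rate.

Series thermal resistances, inner to outer:
  R_conv,in = 1/(4πr²h) = 1/(4π·7.00²·522) = 3.111×10^-6 K/W
  R_titanium = (1/7.00 − 1/7.03)/(4πk) = 6.096×10^-4/(4π·24.7) = 1.964×10^-6 K/W
  R_cork board = (1/7.03 − 1/7.54)/(4πk) = 0.009622/(4π·0.0450) = 0.01701 K/W
ΣR = 3.111×10^-6 + 1.964×10^-6 + 0.01701 = 0.01702 K/W
Q = ΔT/ΣR = (-156 °C − 10.7 °C)/0.01702 = -9790 W
(Negative Q ⇒ heat flows inward; heat gain = 9790 W.)

Q = 9790 W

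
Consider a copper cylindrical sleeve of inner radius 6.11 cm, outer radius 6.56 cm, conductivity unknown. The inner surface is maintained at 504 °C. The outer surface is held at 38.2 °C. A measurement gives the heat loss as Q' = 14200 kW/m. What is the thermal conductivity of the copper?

k = 345 W/m·K

ΣR = ΔT/Q' = |504 − 38.2|/1.42×10^7 = 3.280×10^-5 m·K/W
ln(r₂/r₁)/(2πk) = 3.280×10^-5 ⇒ k = 0.07106/(2π·3.280×10^-5) = 345 W/m·K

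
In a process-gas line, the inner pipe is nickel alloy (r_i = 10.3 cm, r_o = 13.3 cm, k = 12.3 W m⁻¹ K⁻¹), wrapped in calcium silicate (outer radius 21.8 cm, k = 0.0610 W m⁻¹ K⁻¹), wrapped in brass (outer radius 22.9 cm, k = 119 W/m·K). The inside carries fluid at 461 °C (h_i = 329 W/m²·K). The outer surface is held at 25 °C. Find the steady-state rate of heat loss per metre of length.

Q' = 336 W/m

Series thermal resistances, inner to outer:
  R'_conv,in = 1/(2πr h) = 1/(2π·0.103·329) = 0.004697 m·K/W
  R'_nickel alloy = ln(0.133/0.103)/(2πk) = 0.2556/(2π·12.3) = 0.003308 m·K/W
  R'_calcium silicate = ln(0.218/0.133)/(2πk) = 0.4941/(2π·0.0610) = 1.289 m·K/W
  R'_brass = ln(0.229/0.218)/(2πk) = 0.04923/(2π·119) = 6.584×10^-5 m·K/W
ΣR = 0.004697 + 0.003308 + 1.289 + 6.584×10^-5 = 1.297 m·K/W
Q' = ΔT/ΣR = (461 °C − 25 °C)/1.297 = 336 W/m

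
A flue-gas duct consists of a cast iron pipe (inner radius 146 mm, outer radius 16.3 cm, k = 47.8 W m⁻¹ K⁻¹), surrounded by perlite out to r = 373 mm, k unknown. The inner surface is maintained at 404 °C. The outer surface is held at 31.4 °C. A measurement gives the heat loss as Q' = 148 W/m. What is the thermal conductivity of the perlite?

ΣR = ΔT/Q' = |404 − 31.4|/148 = 2.518 m·K/W
Known resistances:
  R'_cast iron = ln(0.163/0.146)/(2πk) = 0.1101/(2π·47.8) = 3.667×10^-4 m·K/W
R_perlite = ΣR − ΣR_known = 2.518 − 3.667×10^-4 = 2.518 m·K/W
ln(r₂/r₁)/(2πk) = 2.518 ⇒ k = 0.8278/(2π·2.518) = 0.0523 W/m·K

k = 0.0523 W/m·K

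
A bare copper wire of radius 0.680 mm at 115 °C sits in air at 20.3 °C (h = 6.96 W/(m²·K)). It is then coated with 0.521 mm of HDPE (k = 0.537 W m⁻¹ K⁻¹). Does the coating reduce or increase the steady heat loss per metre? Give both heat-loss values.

increases: 2.82 → 4.93 W/m

Critical radius for a cylinder: r_cr = k/h = 0.0772 m = 7.72 cm.
Outer radius after coating: r₂ = 6.80×10^-4 + 5.21×10^-4 = 0.001201 m.
Since r₁ < r_cr and r₂ ≤ r_cr, the coating moves toward the maximum at r_cr — heat loss rises.
Bare: R = 1/(2πr₁h) = 33.63 m·K/W; Q = 94.7/33.63 = 2.82 W/m.
Coated: R = R_cond + R_conv = 19.21 m·K/W; Q = 94.7/19.21 = 4.93 W/m.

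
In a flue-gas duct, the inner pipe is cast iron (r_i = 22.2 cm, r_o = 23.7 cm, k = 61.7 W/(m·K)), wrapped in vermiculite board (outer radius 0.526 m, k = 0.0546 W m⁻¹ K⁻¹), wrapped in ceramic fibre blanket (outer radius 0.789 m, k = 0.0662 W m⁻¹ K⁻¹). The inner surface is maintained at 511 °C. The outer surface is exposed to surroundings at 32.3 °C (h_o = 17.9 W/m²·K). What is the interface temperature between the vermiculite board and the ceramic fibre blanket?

T = 175 °C

Series thermal resistances, inner to outer:
  R'_cast iron = ln(0.237/0.222)/(2πk) = 0.06538/(2π·61.7) = 1.687×10^-4 m·K/W
  R'_vermiculite board = ln(0.526/0.237)/(2πk) = 0.7972/(2π·0.0546) = 2.324 m·K/W
  R'_ceramic fibre blanket = ln(0.789/0.526)/(2πk) = 0.4055/(2π·0.0662) = 0.9748 m·K/W
  R'_conv,out = 1/(2πr h) = 1/(2π·0.789·17.9) = 0.01127 m·K/W
ΣR = 1.687×10^-4 + 2.324 + 0.9748 + 0.01127 = 3.310 m·K/W
Q' = ΔT/ΣR = (511 °C − 32.3 °C)/3.310 = 144.6 W/m
From the inner boundary to the vermiculite board/ceramic fibre blanket interface, ΣR_partial = 2.324 m·K/W.
T_interface = T_in − Q'·ΣR_partial = 511 °C − (144.6)(2.324) = 175 °C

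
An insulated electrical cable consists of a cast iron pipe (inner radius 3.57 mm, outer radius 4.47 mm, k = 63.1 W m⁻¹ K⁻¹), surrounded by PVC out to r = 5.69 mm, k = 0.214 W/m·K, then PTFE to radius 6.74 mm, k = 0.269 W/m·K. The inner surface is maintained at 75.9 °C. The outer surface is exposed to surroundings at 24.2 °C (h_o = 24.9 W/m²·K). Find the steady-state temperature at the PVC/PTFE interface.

Resistance network (inner→outer):
  R'_cast iron = ln(0.00447/0.00357)/(2πk) = 0.2248/(2π·63.1) = 5.671×10^-4 m·K/W
  R'_PVC = ln(0.00569/0.00447)/(2πk) = 0.2413/(2π·0.214) = 0.1795 m·K/W
  R'_PTFE = ln(0.00674/0.00569)/(2πk) = 0.1693/(2π·0.269) = 0.1002 m·K/W
  R'_conv,out = 1/(2πr h) = 1/(2π·0.00674·24.9) = 0.9483 m·K/W
ΣR = 5.671×10^-4 + 0.1795 + 0.1002 + 0.9483 = 1.229 m·K/W
Q' = ΔT/ΣR = (75.9 °C − 24.2 °C)/1.229 = 42.07 W/m
From the inner boundary to the PVC/PTFE interface, ΣR_partial = 0.1801 m·K/W.
T_interface = T_in − Q'·ΣR_partial = 75.9 °C − (42.07)(0.1801) = 68.3 °C

T = 68.3 °C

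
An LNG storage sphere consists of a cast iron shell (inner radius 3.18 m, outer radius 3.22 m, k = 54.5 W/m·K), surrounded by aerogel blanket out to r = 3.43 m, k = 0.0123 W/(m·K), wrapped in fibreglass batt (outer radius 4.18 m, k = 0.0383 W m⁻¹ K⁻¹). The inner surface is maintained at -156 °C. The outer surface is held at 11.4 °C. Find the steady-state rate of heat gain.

Resistance network (inner→outer):
  R_cast iron = (1/3.18 − 1/3.22)/(4πk) = 0.003906/(4π·54.5) = 5.704×10^-6 K/W
  R_aerogel blanket = (1/3.22 − 1/3.43)/(4πk) = 0.01901/(4π·0.0123) = 0.1230 K/W
  R_fibreglass batt = (1/3.43 − 1/4.18)/(4πk) = 0.05231/(4π·0.0383) = 0.1087 K/W
ΣR = 5.704×10^-6 + 0.1230 + 0.1087 = 0.2317 K/W
Q = ΔT/ΣR = (-156 °C − 11.4 °C)/0.2317 = -722 W
(Negative Q ⇒ heat flows inward; heat gain = 722 W.)

Q = 722 W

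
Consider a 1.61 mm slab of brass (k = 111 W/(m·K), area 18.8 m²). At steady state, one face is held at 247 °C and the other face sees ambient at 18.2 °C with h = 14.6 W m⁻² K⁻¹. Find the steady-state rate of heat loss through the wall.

Resistance network (inner→outer):
  R_brass = L/(kA) = 0.00161/(111·18.8) = 7.715×10^-7 K/W
  R_conv,out = 1/(hA) = 1/(14.6·18.8) = 0.003643 K/W
ΣR = 7.715×10^-7 + 0.003643 = 0.003644 K/W
Q = ΔT/ΣR = (247 °C − 18.2 °C)/0.003644 = 62800 W

Q = 62.8 kW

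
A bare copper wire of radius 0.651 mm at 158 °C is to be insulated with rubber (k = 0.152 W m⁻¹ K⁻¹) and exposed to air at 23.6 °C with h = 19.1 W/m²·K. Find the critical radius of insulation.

r_cr = 0.796 cm

For a cylinder, r_cr = k_ins/h = 0.152/19.1 = 0.00796 m = 0.796 cm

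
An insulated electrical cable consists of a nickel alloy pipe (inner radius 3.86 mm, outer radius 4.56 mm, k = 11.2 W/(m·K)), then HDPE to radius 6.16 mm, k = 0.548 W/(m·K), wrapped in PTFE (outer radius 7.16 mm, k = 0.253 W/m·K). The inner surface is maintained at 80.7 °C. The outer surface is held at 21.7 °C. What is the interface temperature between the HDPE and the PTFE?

Series thermal resistances, inner to outer:
  R'_nickel alloy = ln(0.00456/0.00386)/(2πk) = 0.1667/(2π·11.2) = 0.002368 m·K/W
  R'_HDPE = ln(0.00616/0.00456)/(2πk) = 0.3008/(2π·0.548) = 0.08735 m·K/W
  R'_PTFE = ln(0.00716/0.00616)/(2πk) = 0.1504/(2π·0.253) = 0.09463 m·K/W
ΣR = 0.002368 + 0.08735 + 0.09463 = 0.1843 m·K/W
Q' = ΔT/ΣR = (80.7 °C − 21.7 °C)/0.1843 = 320.1 W/m
From the inner boundary to the HDPE/PTFE interface, ΣR_partial = 0.08972 m·K/W.
T_interface = T_in − Q'·ΣR_partial = 80.7 °C − (320.1)(0.08972) = 52.0 °C

T = 52.0 °C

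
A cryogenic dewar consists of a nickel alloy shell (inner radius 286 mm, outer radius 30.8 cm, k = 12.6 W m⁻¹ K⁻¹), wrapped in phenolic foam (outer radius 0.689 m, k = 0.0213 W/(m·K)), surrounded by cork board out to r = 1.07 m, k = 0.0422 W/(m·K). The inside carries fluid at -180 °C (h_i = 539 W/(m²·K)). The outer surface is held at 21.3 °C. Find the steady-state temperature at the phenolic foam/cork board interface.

T = -4.2 °C

Series thermal resistances, inner to outer:
  R_conv,in = 1/(4πr²h) = 1/(4π·0.286²·539) = 0.001805 K/W
  R_nickel alloy = (1/0.286 − 1/0.308)/(4πk) = 0.2498/(4π·12.6) = 0.001577 K/W
  R_phenolic foam = (1/0.308 − 1/0.689)/(4πk) = 1.795/(4π·0.0213) = 6.708 K/W
  R_cork board = (1/0.689 − 1/1.07)/(4πk) = 0.5168/(4π·0.0422) = 0.9745 K/W
ΣR = 0.001805 + 0.001577 + 6.708 + 0.9745 = 7.686 K/W
Q = ΔT/ΣR = (-180 °C − 21.3 °C)/7.686 = -26.19 W
From the inner boundary to the phenolic foam/cork board interface, ΣR_partial = 6.711 K/W.
T_interface = T_in − Q·ΣR_partial = -180 °C − (-26.19)(6.711) = -4.2 °C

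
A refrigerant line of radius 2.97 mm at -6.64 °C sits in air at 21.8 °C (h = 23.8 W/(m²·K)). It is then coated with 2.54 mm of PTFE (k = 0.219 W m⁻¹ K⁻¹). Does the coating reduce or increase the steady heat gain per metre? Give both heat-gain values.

Critical radius for a cylinder: r_cr = k/h = 0.00920 m = 0.920 cm.
Outer radius after coating: r₂ = 0.00297 + 0.00254 = 0.00551 m.
Since r₁ < r_cr and r₂ ≤ r_cr, the coating moves toward the maximum at r_cr — heat gain rises.
Bare: R = 1/(2πr₁h) = 2.252 m·K/W; Q = 28.44/2.252 = 12.6 W/m.
Coated: R = R_cond + R_conv = 1.663 m·K/W; Q = 28.44/1.663 = 17.1 W/m.

increases: 12.6 → 17.1 W/m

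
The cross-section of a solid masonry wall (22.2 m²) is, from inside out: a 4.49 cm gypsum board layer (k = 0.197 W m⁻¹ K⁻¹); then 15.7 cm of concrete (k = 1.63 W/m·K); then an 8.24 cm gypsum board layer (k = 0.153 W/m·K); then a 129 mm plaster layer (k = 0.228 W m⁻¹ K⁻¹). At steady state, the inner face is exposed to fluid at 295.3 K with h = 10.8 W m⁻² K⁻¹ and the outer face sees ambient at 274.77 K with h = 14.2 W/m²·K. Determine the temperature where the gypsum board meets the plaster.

Series thermal resistances, inner to outer:
  R_conv,in = 1/(hA) = 1/(10.8·22.2) = 0.004171 K/W
  R_gypsum board = L/(kA) = 0.0449/(0.197·22.2) = 0.01027 K/W
  R_concrete = L/(kA) = 0.157/(1.63·22.2) = 0.004339 K/W
  R_gypsum board = L/(kA) = 0.0824/(0.153·22.2) = 0.02426 K/W
  R_plaster = L/(kA) = 0.129/(0.228·22.2) = 0.02549 K/W
  R_conv,out = 1/(hA) = 1/(14.2·22.2) = 0.003172 K/W
ΣR = 0.004171 + 0.01027 + 0.004339 + 0.02426 + 0.02549 + 0.003172 = 0.07170 K/W
Q = ΔT/ΣR = (295.3 K − 274.77 K)/0.07170 = 286.3 W
From the inner boundary to the gypsum board/plaster interface, ΣR_partial = 0.04304 K/W.
T_interface = T_in − Q·ΣR_partial = 295.3 K − (286.3)(0.04304) = 282.98 K

T = 282.98 K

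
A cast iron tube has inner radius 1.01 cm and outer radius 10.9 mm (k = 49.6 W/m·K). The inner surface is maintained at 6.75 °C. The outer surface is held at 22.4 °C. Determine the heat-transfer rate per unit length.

Q' = 64.0 kW/m

Q' = 2πk·ΔT/ln(r₂/r₁) = 2π × 49.6 × 15.65 / ln(0.0109/0.0101) = 64000 W/m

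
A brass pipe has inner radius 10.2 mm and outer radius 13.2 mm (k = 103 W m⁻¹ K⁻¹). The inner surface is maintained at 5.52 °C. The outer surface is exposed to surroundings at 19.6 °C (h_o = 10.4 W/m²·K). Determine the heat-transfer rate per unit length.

Resistance network (inner→outer):
  R'_brass = ln(0.0132/0.0102)/(2πk) = 0.2578/(2π·103) = 3.984×10^-4 m·K/W
  R'_conv,out = 1/(2πr h) = 1/(2π·0.0132·10.4) = 1.159 m·K/W
ΣR = 3.984×10^-4 + 1.159 = 1.159 m·K/W
Q' = ΔT/ΣR = (5.52 °C − 19.6 °C)/1.159 = -12.1 W/m
(Negative Q' ⇒ heat flows inward; heat gain = 12.1 W/m.)

Q' = 12.1 W/m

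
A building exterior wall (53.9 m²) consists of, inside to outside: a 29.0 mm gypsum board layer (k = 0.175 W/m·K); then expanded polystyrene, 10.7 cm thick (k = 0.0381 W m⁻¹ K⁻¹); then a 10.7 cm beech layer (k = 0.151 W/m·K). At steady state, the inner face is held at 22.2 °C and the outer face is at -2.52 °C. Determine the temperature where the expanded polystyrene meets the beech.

Resistance network (inner→outer):
  R_gypsum board = L/(kA) = 0.0290/(0.175·53.9) = 0.003074 K/W
  R_expanded polystyrene = L/(kA) = 0.107/(0.0381·53.9) = 0.05210 K/W
  R_beech = L/(kA) = 0.107/(0.151·53.9) = 0.01315 K/W
ΣR = 0.003074 + 0.05210 + 0.01315 = 0.06832 K/W
Q = ΔT/ΣR = (22.2 °C − -2.52 °C)/0.06832 = 361.8 W
From the inner boundary to the expanded polystyrene/beech interface, ΣR_partial = 0.05517 K/W.
T_interface = T_in − Q·ΣR_partial = 22.2 °C − (361.8)(0.05517) = 2.24 °C

T = 2.24 °C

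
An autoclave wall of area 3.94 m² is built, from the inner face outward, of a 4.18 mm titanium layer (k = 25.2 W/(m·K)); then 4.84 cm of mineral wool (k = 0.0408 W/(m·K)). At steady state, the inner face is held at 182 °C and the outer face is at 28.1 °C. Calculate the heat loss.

Resistance network (inner→outer):
  R_titanium = L/(kA) = 0.00418/(25.2·3.94) = 4.210×10^-5 K/W
  R_mineral wool = L/(kA) = 0.0484/(0.0408·3.94) = 0.3011 K/W
ΣR = 4.210×10^-5 + 0.3011 = 0.3011 K/W
Q = ΔT/ΣR = (182 °C − 28.1 °C)/0.3011 = 511 W

Q = 511 W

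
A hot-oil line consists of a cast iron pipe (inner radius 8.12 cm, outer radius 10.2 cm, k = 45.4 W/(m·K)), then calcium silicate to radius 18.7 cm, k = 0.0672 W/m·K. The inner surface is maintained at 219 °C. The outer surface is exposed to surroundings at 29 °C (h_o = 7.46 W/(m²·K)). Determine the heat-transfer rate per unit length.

Resistance network (inner→outer):
  R'_cast iron = ln(0.102/0.0812)/(2πk) = 0.2281/(2π·45.4) = 7.995×10^-4 m·K/W
  R'_calcium silicate = ln(0.187/0.102)/(2πk) = 0.6061/(2π·0.0672) = 1.436 m·K/W
  R'_conv,out = 1/(2πr h) = 1/(2π·0.187·7.46) = 0.1141 m·K/W
ΣR = 7.995×10^-4 + 1.436 + 0.1141 = 1.551 m·K/W
Q' = ΔT/ΣR = (219 °C − 29 °C)/1.551 = 123 W/m

Q' = 123 W/m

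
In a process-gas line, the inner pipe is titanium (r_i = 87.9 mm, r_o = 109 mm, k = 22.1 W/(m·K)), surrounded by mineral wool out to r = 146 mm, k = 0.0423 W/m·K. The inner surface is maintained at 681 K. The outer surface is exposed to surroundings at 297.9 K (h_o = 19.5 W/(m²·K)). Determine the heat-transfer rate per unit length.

Resistance network (inner→outer):
  R'_titanium = ln(0.109/0.0879)/(2πk) = 0.2151/(2π·22.1) = 0.001549 m·K/W
  R'_mineral wool = ln(0.146/0.109)/(2πk) = 0.2923/(2π·0.0423) = 1.100 m·K/W
  R'_conv,out = 1/(2πr h) = 1/(2π·0.146·19.5) = 0.05590 m·K/W
ΣR = 0.001549 + 1.100 + 0.05590 = 1.157 m·K/W
Q' = ΔT/ΣR = (681 K − 297.9 K)/1.157 = 331 W/m

Q' = 331 W/m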